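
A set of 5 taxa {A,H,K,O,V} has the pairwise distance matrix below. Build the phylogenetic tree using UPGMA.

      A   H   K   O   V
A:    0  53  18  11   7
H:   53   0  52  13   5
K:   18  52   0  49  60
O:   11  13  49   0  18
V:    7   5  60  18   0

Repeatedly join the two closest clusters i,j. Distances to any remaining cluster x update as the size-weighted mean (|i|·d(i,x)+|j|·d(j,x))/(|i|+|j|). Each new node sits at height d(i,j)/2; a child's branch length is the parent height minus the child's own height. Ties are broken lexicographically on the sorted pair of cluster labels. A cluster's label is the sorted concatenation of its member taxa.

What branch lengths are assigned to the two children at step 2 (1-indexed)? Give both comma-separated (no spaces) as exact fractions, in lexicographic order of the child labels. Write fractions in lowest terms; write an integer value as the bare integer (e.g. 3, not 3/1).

1. join H+V (d=5) ⇒ HV; edges |H|=5/2, |V|=5/2
  updated: d(A,HV)=30, d(HV,K)=56, d(HV,O)=31/2
2. join A+O (d=11) ⇒ AO; edges |A|=11/2, |O|=11/2
  updated: d(AO,HV)=91/4, d(AO,K)=67/2
3. join AO+HV (d=91/4) ⇒ AHOV; edges |AO|=47/8, |HV|=71/8
  updated: d(AHOV,K)=179/4
4. join AHOV+K (d=179/4) ⇒ AHKOV; edges |AHOV|=11, |K|=179/8
final tree: (((A:11/2,O:11/2):47/8,(H:5/2,V:5/2):71/8):11,K:179/8)
total length: 513/8

11/2,11/2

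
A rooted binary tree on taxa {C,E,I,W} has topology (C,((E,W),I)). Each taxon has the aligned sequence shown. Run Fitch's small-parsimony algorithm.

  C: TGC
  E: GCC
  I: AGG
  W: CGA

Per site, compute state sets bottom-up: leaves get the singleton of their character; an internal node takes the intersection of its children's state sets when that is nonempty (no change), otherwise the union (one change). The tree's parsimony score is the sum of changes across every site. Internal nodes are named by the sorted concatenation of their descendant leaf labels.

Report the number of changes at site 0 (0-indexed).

site 0, node EW: E={G} ∪ W={C} → {C,G} (+1)
site 0, node EIW: EW={C,G} ∪ I={A} → {A,C,G} (+1)
site 0, node CEIW: C={T} ∪ EIW={A,C,G} → {A,C,G,T} (+1)
site 1, node EW: E={C} ∪ W={G} → {C,G} (+1)
site 1, node EIW: EW={C,G} ∩ I={G} → {G} (+0)
site 1, node CEIW: C={G} ∩ EIW={G} → {G} (+0)
site 2, node EW: E={C} ∪ W={A} → {A,C} (+1)
site 2, node EIW: EW={A,C} ∪ I={G} → {A,C,G} (+1)
site 2, node CEIW: C={C} ∩ EIW={A,C,G} → {C} (+0)
per-site changes: [3, 1, 2]; total = 6

3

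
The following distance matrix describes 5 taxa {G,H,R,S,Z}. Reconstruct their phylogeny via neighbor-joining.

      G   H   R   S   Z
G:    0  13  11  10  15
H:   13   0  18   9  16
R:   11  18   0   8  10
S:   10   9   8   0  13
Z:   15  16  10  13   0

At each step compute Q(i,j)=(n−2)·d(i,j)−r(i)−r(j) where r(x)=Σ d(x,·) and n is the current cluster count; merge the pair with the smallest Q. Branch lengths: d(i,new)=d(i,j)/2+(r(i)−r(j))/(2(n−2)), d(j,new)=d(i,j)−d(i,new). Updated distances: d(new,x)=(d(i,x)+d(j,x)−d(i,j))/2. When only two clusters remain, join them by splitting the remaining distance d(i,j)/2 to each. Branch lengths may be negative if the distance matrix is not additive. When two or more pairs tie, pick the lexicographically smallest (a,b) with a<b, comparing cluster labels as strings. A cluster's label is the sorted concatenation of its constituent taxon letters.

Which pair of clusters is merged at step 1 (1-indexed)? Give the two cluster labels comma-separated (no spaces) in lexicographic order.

R,Z

step 1: merge (R,Z) at d=10, Q=-71; branch lengths R→23/6, Z→37/6; new cluster RZ
  updated: d(G,RZ)=8, d(H,RZ)=12, d(RZ,S)=11/2
step 2: merge (G,RZ) at d=8, Q=-81/2; branch lengths G→43/8, RZ→21/8; new cluster GRZ
  updated: d(GRZ,H)=17/2, d(GRZ,S)=15/4
step 3: merge (GRZ,H) at d=17/2, Q=-85/4; branch lengths GRZ→13/8, H→55/8; new cluster GHRZ
  updated: d(GHRZ,S)=17/8
step 4: merge (GHRZ,S) at d=17/8; branch lengths GHRZ→17/16, S→17/16; new cluster GHRSZ
final tree: (((G:43/8,(R:23/6,Z:37/6):21/8):13/8,H:55/8):17/16,S:17/16)
total length: 229/8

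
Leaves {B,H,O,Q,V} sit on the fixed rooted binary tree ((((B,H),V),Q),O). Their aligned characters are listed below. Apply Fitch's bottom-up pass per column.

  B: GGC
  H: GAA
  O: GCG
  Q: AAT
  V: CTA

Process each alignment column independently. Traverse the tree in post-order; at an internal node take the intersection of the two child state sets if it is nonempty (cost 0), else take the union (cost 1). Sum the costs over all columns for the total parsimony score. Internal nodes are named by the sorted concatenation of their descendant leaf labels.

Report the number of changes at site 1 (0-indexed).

BH@0: {G} ∩ {G} = {G} (intersection, +0)
BHV@0: {G} ∪ {C} = {C,G} (union, +1)
BHQV@0: {C,G} ∪ {A} = {A,C,G} (union, +1)
BHOQV@0: {A,C,G} ∩ {G} = {G} (intersection, +0)
BH@1: {G} ∪ {A} = {A,G} (union, +1)
BHV@1: {A,G} ∪ {T} = {A,G,T} (union, +1)
BHQV@1: {A,G,T} ∩ {A} = {A} (intersection, +0)
BHOQV@1: {A} ∪ {C} = {A,C} (union, +1)
BH@2: {C} ∪ {A} = {A,C} (union, +1)
BHV@2: {A,C} ∩ {A} = {A} (intersection, +0)
BHQV@2: {A} ∪ {T} = {A,T} (union, +1)
BHOQV@2: {A,T} ∪ {G} = {A,G,T} (union, +1)
per-site changes: [2, 3, 3]; total = 8

3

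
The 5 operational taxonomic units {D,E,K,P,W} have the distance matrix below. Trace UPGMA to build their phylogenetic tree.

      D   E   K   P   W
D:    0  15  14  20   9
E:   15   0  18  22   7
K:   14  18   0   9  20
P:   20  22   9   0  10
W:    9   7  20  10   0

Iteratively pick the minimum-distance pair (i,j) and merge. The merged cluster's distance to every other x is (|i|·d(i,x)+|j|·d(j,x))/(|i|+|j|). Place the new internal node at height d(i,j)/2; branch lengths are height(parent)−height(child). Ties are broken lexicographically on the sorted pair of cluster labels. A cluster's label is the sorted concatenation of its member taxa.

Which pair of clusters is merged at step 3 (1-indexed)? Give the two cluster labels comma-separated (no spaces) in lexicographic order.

D,EW

iteration 1: select E,W (d=7); attach at lengths (7/2, 7/2); label the merged cluster EW
  updated: d(D,EW)=12, d(EW,K)=19, d(EW,P)=16
iteration 2: select K,P (d=9); attach at lengths (9/2, 9/2); label the merged cluster KP
  updated: d(D,KP)=17, d(EW,KP)=35/2
iteration 3: select D,EW (d=12); attach at lengths (6, 5/2); label the merged cluster DEW
  updated: d(DEW,KP)=52/3
iteration 4: select DEW,KP (d=52/3); attach at lengths (8/3, 25/6); label the merged cluster DEKPW
final tree: ((D:6,(E:7/2,W:7/2):5/2):8/3,(K:9/2,P:9/2):25/6)
total length: 94/3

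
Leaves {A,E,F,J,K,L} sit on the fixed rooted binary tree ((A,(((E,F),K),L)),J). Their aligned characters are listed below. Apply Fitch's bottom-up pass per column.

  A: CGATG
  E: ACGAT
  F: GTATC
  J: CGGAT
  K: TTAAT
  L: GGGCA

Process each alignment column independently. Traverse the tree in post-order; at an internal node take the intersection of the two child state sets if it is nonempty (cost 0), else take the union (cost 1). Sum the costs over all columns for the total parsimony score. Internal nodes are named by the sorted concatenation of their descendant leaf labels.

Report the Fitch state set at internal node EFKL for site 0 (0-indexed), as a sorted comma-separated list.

G

site 0, node EF: E={A} ∪ F={G} → {A,G} (+1)
site 0, node EFK: EF={A,G} ∪ K={T} → {A,G,T} (+1)
site 0, node EFKL: EFK={A,G,T} ∩ L={G} → {G} (+0)
site 0, node AEFKL: A={C} ∪ EFKL={G} → {C,G} (+1)
site 0, node AEFJKL: AEFKL={C,G} ∩ J={C} → {C} (+0)
site 1, node EF: E={C} ∪ F={T} → {C,T} (+1)
site 1, node EFK: EF={C,T} ∩ K={T} → {T} (+0)
site 1, node EFKL: EFK={T} ∪ L={G} → {G,T} (+1)
site 1, node AEFKL: A={G} ∩ EFKL={G,T} → {G} (+0)
site 1, node AEFJKL: AEFKL={G} ∩ J={G} → {G} (+0)
site 2, node EF: E={G} ∪ F={A} → {A,G} (+1)
site 2, node EFK: EF={A,G} ∩ K={A} → {A} (+0)
site 2, node EFKL: EFK={A} ∪ L={G} → {A,G} (+1)
site 2, node AEFKL: A={A} ∩ EFKL={A,G} → {A} (+0)
site 2, node AEFJKL: AEFKL={A} ∪ J={G} → {A,G} (+1)
site 3, node EF: E={A} ∪ F={T} → {A,T} (+1)
site 3, node EFK: EF={A,T} ∩ K={A} → {A} (+0)
site 3, node EFKL: EFK={A} ∪ L={C} → {A,C} (+1)
site 3, node AEFKL: A={T} ∪ EFKL={A,C} → {A,C,T} (+1)
site 3, node AEFJKL: AEFKL={A,C,T} ∩ J={A} → {A} (+0)
site 4, node EF: E={T} ∪ F={C} → {C,T} (+1)
site 4, node EFK: EF={C,T} ∩ K={T} → {T} (+0)
site 4, node EFKL: EFK={T} ∪ L={A} → {A,T} (+1)
site 4, node AEFKL: A={G} ∪ EFKL={A,T} → {A,G,T} (+1)
site 4, node AEFJKL: AEFKL={A,G,T} ∩ J={T} → {T} (+0)
per-site changes: [3, 2, 3, 3, 3]; total = 14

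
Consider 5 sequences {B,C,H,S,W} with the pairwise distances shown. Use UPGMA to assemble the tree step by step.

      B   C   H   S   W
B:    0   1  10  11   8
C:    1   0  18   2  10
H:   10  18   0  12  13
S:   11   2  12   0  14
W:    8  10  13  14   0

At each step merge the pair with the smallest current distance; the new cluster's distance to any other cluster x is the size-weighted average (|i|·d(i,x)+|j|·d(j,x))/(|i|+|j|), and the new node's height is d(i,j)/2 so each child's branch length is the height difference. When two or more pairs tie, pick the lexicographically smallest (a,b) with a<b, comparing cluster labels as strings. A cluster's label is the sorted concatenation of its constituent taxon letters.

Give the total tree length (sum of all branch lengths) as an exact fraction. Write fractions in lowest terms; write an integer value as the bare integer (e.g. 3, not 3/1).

iteration 1: select B,C (d=1); attach at lengths (1/2, 1/2); label the merged cluster BC
  updated: d(BC,H)=14, d(BC,S)=13/2, d(BC,W)=9
iteration 2: select BC,S (d=13/2); attach at lengths (11/4, 13/4); label the merged cluster BCS
  updated: d(BCS,H)=40/3, d(BCS,W)=32/3
iteration 3: select BCS,W (d=32/3); attach at lengths (25/12, 16/3); label the merged cluster BCSW
  updated: d(BCSW,H)=53/4
iteration 4: select BCSW,H (d=53/4); attach at lengths (31/24, 53/8); label the merged cluster BCHSW
final tree: ((((B:1/2,C:1/2):11/4,S:13/4):25/12,W:16/3):31/24,H:53/8)
total length: 67/3

67/3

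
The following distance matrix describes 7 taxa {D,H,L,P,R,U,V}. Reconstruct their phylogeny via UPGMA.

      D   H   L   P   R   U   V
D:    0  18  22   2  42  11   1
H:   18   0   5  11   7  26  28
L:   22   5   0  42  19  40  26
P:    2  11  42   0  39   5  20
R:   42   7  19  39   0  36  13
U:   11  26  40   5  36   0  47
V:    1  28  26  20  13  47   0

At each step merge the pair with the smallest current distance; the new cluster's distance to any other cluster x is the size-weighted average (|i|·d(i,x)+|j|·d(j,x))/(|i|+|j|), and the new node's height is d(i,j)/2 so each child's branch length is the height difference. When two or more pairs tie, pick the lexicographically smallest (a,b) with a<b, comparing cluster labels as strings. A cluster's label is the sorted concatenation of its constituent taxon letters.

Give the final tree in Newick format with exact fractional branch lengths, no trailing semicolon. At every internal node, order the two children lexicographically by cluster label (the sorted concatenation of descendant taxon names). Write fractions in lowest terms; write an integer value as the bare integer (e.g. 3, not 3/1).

(((D:1/2,V:1/2):19/2,(P:5/2,U:5/2):15/2):103/24,((H:5/2,L:5/2):4,R:13/2):187/24)

step 1: merge (D,V) at d=1; branch lengths D→1/2, V→1/2; new cluster DV
  updated: d(DV,H)=23, d(DV,L)=24, d(DV,P)=11, d(DV,R)=55/2, d(DV,U)=29
step 2: merge (H,L) at d=5; branch lengths H→5/2, L→5/2; new cluster HL
  updated: d(DV,HL)=47/2, d(HL,P)=53/2, d(HL,R)=13, d(HL,U)=33
step 3: merge (P,U) at d=5; branch lengths P→5/2, U→5/2; new cluster PU
  updated: d(DV,PU)=20, d(HL,PU)=119/4, d(PU,R)=75/2
step 4: merge (HL,R) at d=13; branch lengths HL→4, R→13/2; new cluster HLR
  updated: d(DV,HLR)=149/6, d(HLR,PU)=97/3
step 5: merge (DV,PU) at d=20; branch lengths DV→19/2, PU→15/2; new cluster DPUV
  updated: d(DPUV,HLR)=343/12
step 6: merge (DPUV,HLR) at d=343/12; branch lengths DPUV→103/24, HLR→187/24; new cluster DHLPRUV
final tree: (((D:1/2,V:1/2):19/2,(P:5/2,U:5/2):15/2):103/24,((H:5/2,L:5/2):4,R:13/2):187/24)
total length: 607/12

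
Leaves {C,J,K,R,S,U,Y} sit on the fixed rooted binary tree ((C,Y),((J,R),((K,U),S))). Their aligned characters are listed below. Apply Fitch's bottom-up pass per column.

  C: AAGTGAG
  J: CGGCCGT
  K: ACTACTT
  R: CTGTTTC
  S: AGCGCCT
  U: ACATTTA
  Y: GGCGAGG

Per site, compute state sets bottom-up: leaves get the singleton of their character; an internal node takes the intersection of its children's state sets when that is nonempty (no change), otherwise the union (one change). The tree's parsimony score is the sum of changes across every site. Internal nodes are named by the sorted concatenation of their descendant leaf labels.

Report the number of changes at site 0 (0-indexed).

2

site 0, node CY: C={A} ∪ Y={G} → {A,G} (+1)
site 0, node JR: J={C} ∩ R={C} → {C} (+0)
site 0, node KU: K={A} ∩ U={A} → {A} (+0)
site 0, node KSU: KU={A} ∩ S={A} → {A} (+0)
site 0, node JKRSU: JR={C} ∪ KSU={A} → {A,C} (+1)
site 0, node CJKRSUY: CY={A,G} ∩ JKRSU={A,C} → {A} (+0)
site 1, node CY: C={A} ∪ Y={G} → {A,G} (+1)
site 1, node JR: J={G} ∪ R={T} → {G,T} (+1)
site 1, node KU: K={C} ∩ U={C} → {C} (+0)
site 1, node KSU: KU={C} ∪ S={G} → {C,G} (+1)
site 1, node JKRSU: JR={G,T} ∩ KSU={C,G} → {G} (+0)
site 1, node CJKRSUY: CY={A,G} ∩ JKRSU={G} → {G} (+0)
site 2, node CY: C={G} ∪ Y={C} → {C,G} (+1)
site 2, node JR: J={G} ∩ R={G} → {G} (+0)
site 2, node KU: K={T} ∪ U={A} → {A,T} (+1)
site 2, node KSU: KU={A,T} ∪ S={C} → {A,C,T} (+1)
site 2, node JKRSU: JR={G} ∪ KSU={A,C,T} → {A,C,G,T} (+1)
site 2, node CJKRSUY: CY={C,G} ∩ JKRSU={A,C,G,T} → {C,G} (+0)
site 3, node CY: C={T} ∪ Y={G} → {G,T} (+1)
site 3, node JR: J={C} ∪ R={T} → {C,T} (+1)
site 3, node KU: K={A} ∪ U={T} → {A,T} (+1)
site 3, node KSU: KU={A,T} ∪ S={G} → {A,G,T} (+1)
site 3, node JKRSU: JR={C,T} ∩ KSU={A,G,T} → {T} (+0)
site 3, node CJKRSUY: CY={G,T} ∩ JKRSU={T} → {T} (+0)
site 4, node CY: C={G} ∪ Y={A} → {A,G} (+1)
site 4, node JR: J={C} ∪ R={T} → {C,T} (+1)
site 4, node KU: K={C} ∪ U={T} → {C,T} (+1)
site 4, node KSU: KU={C,T} ∩ S={C} → {C} (+0)
site 4, node JKRSU: JR={C,T} ∩ KSU={C} → {C} (+0)
site 4, node CJKRSUY: CY={A,G} ∪ JKRSU={C} → {A,C,G} (+1)
site 5, node CY: C={A} ∪ Y={G} → {A,G} (+1)
site 5, node JR: J={G} ∪ R={T} → {G,T} (+1)
site 5, node KU: K={T} ∩ U={T} → {T} (+0)
site 5, node KSU: KU={T} ∪ S={C} → {C,T} (+1)
site 5, node JKRSU: JR={G,T} ∩ KSU={C,T} → {T} (+0)
site 5, node CJKRSUY: CY={A,G} ∪ JKRSU={T} → {A,G,T} (+1)
site 6, node CY: C={G} ∩ Y={G} → {G} (+0)
site 6, node JR: J={T} ∪ R={C} → {C,T} (+1)
site 6, node KU: K={T} ∪ U={A} → {A,T} (+1)
site 6, node KSU: KU={A,T} ∩ S={T} → {T} (+0)
site 6, node JKRSU: JR={C,T} ∩ KSU={T} → {T} (+0)
site 6, node CJKRSUY: CY={G} ∪ JKRSU={T} → {G,T} (+1)
per-site changes: [2, 3, 4, 4, 4, 4, 3]; total = 24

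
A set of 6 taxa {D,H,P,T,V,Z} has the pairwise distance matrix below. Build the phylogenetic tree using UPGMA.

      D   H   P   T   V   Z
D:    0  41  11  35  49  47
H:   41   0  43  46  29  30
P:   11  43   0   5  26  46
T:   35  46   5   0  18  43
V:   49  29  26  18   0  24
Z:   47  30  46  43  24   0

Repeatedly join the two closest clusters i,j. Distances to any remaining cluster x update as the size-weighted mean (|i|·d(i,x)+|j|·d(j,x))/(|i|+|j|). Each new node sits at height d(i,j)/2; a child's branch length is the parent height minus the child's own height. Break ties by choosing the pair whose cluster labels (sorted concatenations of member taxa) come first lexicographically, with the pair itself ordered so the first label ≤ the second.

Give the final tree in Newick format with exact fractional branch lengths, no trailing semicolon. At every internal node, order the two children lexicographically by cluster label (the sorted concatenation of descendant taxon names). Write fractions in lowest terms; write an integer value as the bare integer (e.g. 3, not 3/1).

((D:95/6,((P:5/2,T:5/2):17/2,V:11):29/6):197/48,(H:15,Z:15):79/16)

step 1: merge (P,T) at d=5; branch lengths P→5/2, T→5/2; new cluster PT
  updated: d(D,PT)=23, d(H,PT)=89/2, d(PT,V)=22, d(PT,Z)=89/2
step 2: merge (PT,V) at d=22; branch lengths PT→17/2, V→11; new cluster PTV
  updated: d(D,PTV)=95/3, d(H,PTV)=118/3, d(PTV,Z)=113/3
step 3: merge (H,Z) at d=30; branch lengths H→15, Z→15; new cluster HZ
  updated: d(D,HZ)=44, d(HZ,PTV)=77/2
step 4: merge (D,PTV) at d=95/3; branch lengths D→95/6, PTV→29/6; new cluster DPTV
  updated: d(DPTV,HZ)=319/8
step 5: merge (DPTV,HZ) at d=319/8; branch lengths DPTV→197/48, HZ→79/16; new cluster DHPTVZ
final tree: ((D:95/6,((P:5/2,T:5/2):17/2,V:11):29/6):197/48,(H:15,Z:15):79/16)
total length: 2021/24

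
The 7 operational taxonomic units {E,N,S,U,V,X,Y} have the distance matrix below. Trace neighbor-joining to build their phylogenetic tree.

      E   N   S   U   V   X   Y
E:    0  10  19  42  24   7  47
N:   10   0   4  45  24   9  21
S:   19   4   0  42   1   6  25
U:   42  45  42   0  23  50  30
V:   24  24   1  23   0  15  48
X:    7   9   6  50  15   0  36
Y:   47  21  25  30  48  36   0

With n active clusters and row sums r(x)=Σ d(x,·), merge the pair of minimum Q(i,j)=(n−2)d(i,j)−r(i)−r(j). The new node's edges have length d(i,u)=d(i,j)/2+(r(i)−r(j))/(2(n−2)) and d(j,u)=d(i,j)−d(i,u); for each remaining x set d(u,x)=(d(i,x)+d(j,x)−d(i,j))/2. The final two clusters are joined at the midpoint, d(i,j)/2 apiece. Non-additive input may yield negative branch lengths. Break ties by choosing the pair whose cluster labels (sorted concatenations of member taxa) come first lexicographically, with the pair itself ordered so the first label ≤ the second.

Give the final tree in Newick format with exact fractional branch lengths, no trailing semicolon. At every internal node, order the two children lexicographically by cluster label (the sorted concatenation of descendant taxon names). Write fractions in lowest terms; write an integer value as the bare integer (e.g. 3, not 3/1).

1. join U+Y (d=30, Q=-289) ⇒ UY; edges |U|=35/2, |Y|=25/2
  updated: d(E,UY)=59/2, d(N,UY)=18, d(S,UY)=37/2, d(UY,V)=41/2, d(UY,X)=28
2. join S+V (d=1, Q=-129) ⇒ SV; edges |S|=-4, |V|=5
  updated: d(E,SV)=21, d(N,SV)=27/2, d(SV,UY)=19, d(SV,X)=10
3. join SV+UY (d=19, Q=-101) ⇒ SUVY; edges |SV|=13/3, |UY|=44/3
  updated: d(E,SUVY)=63/4, d(N,SUVY)=25/4, d(SUVY,X)=19/2
4. join E+X (d=7, Q=-177/4) ⇒ EX; edges |E|=85/16, |X|=27/16
  updated: d(EX,N)=6, d(EX,SUVY)=73/8
5. join EX+N (d=6, Q=-171/8) ⇒ ENX; edges |EX|=71/16, |N|=25/16
  updated: d(ENX,SUVY)=75/16
6. join ENX+SUVY (d=75/16) ⇒ ENSUVXY; edges |ENX|=75/32, |SUVY|=75/32
final tree: (((E:85/16,X:27/16):71/16,N:25/16):75/32,((S:-4,V:5):13/3,(U:35/2,Y:25/2):44/3):75/32)
total length: 1083/16

(((E:85/16,X:27/16):71/16,N:25/16):75/32,((S:-4,V:5):13/3,(U:35/2,Y:25/2):44/3):75/32)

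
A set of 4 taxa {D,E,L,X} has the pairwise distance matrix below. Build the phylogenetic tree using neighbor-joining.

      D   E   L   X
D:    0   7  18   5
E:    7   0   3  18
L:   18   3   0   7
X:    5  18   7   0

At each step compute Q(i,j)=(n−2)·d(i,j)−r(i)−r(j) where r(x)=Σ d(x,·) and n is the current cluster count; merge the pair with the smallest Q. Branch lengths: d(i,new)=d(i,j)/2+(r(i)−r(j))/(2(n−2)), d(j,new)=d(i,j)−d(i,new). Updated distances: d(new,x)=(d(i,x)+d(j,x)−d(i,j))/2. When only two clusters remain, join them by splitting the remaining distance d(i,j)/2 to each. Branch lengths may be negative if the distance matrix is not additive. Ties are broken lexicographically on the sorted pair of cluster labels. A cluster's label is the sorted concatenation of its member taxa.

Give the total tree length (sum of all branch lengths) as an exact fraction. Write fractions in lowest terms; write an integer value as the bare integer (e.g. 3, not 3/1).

iteration 1: select D,X (d=5, Q=-50); attach at lengths (5/2, 5/2); label the merged cluster DX
  updated: d(DX,E)=10, d(DX,L)=10
iteration 2: select DX,E (d=10, Q=-23); attach at lengths (17/2, 3/2); label the merged cluster DEX
  updated: d(DEX,L)=3/2
iteration 3: select DEX,L (d=3/2); attach at lengths (3/4, 3/4); label the merged cluster DELX
final tree: (((D:5/2,X:5/2):17/2,E:3/2):3/4,L:3/4)
total length: 33/2

33/2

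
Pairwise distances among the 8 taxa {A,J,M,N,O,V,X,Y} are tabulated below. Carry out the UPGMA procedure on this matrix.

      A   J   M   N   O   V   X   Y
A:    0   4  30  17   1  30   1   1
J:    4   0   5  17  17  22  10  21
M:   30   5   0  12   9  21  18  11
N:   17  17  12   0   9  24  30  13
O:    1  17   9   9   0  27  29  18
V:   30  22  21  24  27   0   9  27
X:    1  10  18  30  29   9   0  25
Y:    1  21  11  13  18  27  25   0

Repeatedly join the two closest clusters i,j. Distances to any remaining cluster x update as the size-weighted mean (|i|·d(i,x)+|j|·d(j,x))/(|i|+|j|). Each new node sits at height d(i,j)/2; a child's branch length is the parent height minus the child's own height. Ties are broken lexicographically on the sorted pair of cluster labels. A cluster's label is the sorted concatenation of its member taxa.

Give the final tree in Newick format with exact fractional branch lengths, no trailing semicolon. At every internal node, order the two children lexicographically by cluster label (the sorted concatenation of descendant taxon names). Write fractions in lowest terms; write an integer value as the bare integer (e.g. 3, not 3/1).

(((((A:1/2,O:1/2):17/4,Y:19/4):7/4,N:13/2):17/16,(J:5/2,M:5/2):81/16):55/16,(V:9/2,X:9/2):13/2)

step 1: merge (A,O) at d=1; branch lengths A→1/2, O→1/2; new cluster AO
  updated: d(AO,J)=21/2, d(AO,M)=39/2, d(AO,N)=13, d(AO,V)=57/2, d(AO,X)=15, d(AO,Y)=19/2
step 2: merge (J,M) at d=5; branch lengths J→5/2, M→5/2; new cluster JM
  updated: d(AO,JM)=15, d(JM,N)=29/2, d(JM,V)=43/2, d(JM,X)=14, d(JM,Y)=16
step 3: merge (V,X) at d=9; branch lengths V→9/2, X→9/2; new cluster VX
  updated: d(AO,VX)=87/4, d(JM,VX)=71/4, d(N,VX)=27, d(VX,Y)=26
step 4: merge (AO,Y) at d=19/2; branch lengths AO→17/4, Y→19/4; new cluster AOY
  updated: d(AOY,JM)=46/3, d(AOY,N)=13, d(AOY,VX)=139/6
step 5: merge (AOY,N) at d=13; branch lengths AOY→7/4, N→13/2; new cluster ANOY
  updated: d(ANOY,JM)=121/8, d(ANOY,VX)=193/8
step 6: merge (ANOY,JM) at d=121/8; branch lengths ANOY→17/16, JM→81/16; new cluster AJMNOY
  updated: d(AJMNOY,VX)=22
step 7: merge (AJMNOY,VX) at d=22; branch lengths AJMNOY→55/16, VX→13/2; new cluster AJMNOVXY
final tree: (((((A:1/2,O:1/2):17/4,Y:19/4):7/4,N:13/2):17/16,(J:5/2,M:5/2):81/16):55/16,(V:9/2,X:9/2):13/2)
total length: 773/16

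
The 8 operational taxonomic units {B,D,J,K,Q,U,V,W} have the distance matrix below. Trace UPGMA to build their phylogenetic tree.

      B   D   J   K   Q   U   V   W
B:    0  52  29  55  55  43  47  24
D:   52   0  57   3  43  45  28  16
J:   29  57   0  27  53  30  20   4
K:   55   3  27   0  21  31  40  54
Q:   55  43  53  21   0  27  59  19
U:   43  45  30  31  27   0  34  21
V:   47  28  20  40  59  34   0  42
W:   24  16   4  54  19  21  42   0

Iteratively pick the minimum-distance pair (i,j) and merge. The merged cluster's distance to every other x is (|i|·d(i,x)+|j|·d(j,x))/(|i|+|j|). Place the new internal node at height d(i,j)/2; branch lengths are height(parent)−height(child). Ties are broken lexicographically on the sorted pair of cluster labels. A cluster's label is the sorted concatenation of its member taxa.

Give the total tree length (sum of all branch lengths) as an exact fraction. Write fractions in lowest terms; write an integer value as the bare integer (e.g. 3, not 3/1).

iteration 1: select D,K (d=3); attach at lengths (3/2, 3/2); label the merged cluster DK
  updated: d(B,DK)=107/2, d(DK,J)=42, d(DK,Q)=32, d(DK,U)=38, d(DK,V)=34, d(DK,W)=35
iteration 2: select J,W (d=4); attach at lengths (2, 2); label the merged cluster JW
  updated: d(B,JW)=53/2, d(DK,JW)=77/2, d(JW,Q)=36, d(JW,U)=51/2, d(JW,V)=31
iteration 3: select JW,U (d=51/2); attach at lengths (43/4, 51/4); label the merged cluster JUW
  updated: d(B,JUW)=32, d(DK,JUW)=115/3, d(JUW,Q)=33, d(JUW,V)=32
iteration 4: select B,JUW (d=32); attach at lengths (16, 13/4); label the merged cluster BJUW
  updated: d(BJUW,DK)=337/8, d(BJUW,Q)=77/2, d(BJUW,V)=143/4
iteration 5: select DK,Q (d=32); attach at lengths (29/2, 16); label the merged cluster DKQ
  updated: d(BJUW,DKQ)=491/12, d(DKQ,V)=127/3
iteration 6: select BJUW,V (d=143/4); attach at lengths (15/8, 143/8); label the merged cluster BJUVW
  updated: d(BJUVW,DKQ)=206/5
iteration 7: select BJUVW,DKQ (d=206/5); attach at lengths (109/40, 23/5); label the merged cluster BDJKQUVW
final tree: (((B:16,((J:2,W:2):43/4,U:51/4):13/4):15/8,V:143/8):109/40,((D:3/2,K:3/2):29/2,Q:16):23/5)
total length: 4293/40

4293/40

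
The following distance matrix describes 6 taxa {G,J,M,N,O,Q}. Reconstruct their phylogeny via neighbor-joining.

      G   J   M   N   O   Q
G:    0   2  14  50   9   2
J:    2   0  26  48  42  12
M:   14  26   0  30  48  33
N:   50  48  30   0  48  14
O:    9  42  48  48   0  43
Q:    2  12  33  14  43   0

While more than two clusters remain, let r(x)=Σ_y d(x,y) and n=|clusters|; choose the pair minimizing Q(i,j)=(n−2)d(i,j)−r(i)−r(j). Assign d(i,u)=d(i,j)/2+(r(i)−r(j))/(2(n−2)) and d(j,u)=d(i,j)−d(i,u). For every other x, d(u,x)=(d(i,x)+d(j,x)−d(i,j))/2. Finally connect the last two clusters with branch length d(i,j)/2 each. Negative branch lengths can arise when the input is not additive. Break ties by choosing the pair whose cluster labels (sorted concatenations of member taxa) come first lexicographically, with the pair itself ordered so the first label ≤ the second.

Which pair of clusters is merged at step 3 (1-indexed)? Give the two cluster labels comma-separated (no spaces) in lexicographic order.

iteration 1: select N,Q (d=14, Q=-238); attach at lengths (71/4, -15/4); label the merged cluster NQ
  updated: d(G,NQ)=19, d(J,NQ)=23, d(M,NQ)=49/2, d(NQ,O)=77/2
iteration 2: select G,O (d=9, Q=-309/2); attach at lengths (-133/12, 241/12); label the merged cluster GO
  updated: d(GO,J)=35/2, d(GO,M)=53/2, d(GO,NQ)=97/4
iteration 3: select GO,J (d=35/2, Q=-399/4); attach at lengths (147/16, 133/16); label the merged cluster GJO
  updated: d(GJO,M)=35/2, d(GJO,NQ)=119/8
iteration 4: select GJO,M (d=35/2, Q=-455/8); attach at lengths (63/16, 217/16); label the merged cluster GJMO
  updated: d(GJMO,NQ)=175/16
iteration 5: select GJMO,NQ (d=175/16); attach at lengths (175/32, 175/32); label the merged cluster GJMNOQ
final tree: ((((G:-133/12,O:241/12):147/16,J:133/16):63/16,M:217/16):175/32,(N:71/4,Q:-15/4):175/32)
total length: 1103/16

GO,J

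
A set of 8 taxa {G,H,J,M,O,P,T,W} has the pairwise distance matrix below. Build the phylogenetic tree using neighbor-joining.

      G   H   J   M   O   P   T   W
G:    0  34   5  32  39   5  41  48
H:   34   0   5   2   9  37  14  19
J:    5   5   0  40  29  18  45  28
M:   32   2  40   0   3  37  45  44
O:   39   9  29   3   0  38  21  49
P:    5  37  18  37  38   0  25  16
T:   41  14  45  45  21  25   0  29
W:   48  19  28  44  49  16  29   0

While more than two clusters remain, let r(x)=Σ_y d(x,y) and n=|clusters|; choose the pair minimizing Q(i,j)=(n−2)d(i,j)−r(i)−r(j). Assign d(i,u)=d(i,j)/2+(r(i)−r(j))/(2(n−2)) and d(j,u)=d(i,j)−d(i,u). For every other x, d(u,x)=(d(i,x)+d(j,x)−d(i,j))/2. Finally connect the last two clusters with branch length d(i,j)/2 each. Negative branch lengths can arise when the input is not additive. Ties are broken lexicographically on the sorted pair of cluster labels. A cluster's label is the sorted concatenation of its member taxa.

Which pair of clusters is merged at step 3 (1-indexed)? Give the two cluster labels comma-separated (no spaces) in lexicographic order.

iteration 1: select M,O (d=3, Q=-373); attach at lengths (11/4, 1/4); label the merged cluster MO
  updated: d(G,MO)=34, d(H,MO)=4, d(J,MO)=33, d(MO,P)=36, d(MO,T)=63/2, d(MO,W)=45
iteration 2: select G,P (d=5, Q=-279); attach at lengths (11/2, -1/2); label the merged cluster GP
  updated: d(GP,H)=33, d(GP,J)=9, d(GP,MO)=65/2, d(GP,T)=61/2, d(GP,W)=59/2
iteration 3: select GP,J (d=9, Q=-437/2); attach at lengths (101/16, 43/16); label the merged cluster GJP
  updated: d(GJP,H)=29/2, d(GJP,MO)=113/4, d(GJP,T)=133/4, d(GJP,W)=97/4
iteration 4: select H,MO (d=4, Q=-593/4); attach at lengths (-181/24, 277/24); label the merged cluster HMO
  updated: d(GJP,HMO)=155/8, d(HMO,T)=83/4, d(HMO,W)=30
iteration 5: select GJP,W (d=97/4, Q=-893/8); attach at lengths (337/32, 439/32); label the merged cluster GJPW
  updated: d(GJPW,HMO)=201/16, d(GJPW,T)=19
iteration 6: select GJPW,HMO (d=201/16, Q=-837/16); attach at lengths (173/32, 229/32); label the merged cluster GHJMOPW
  updated: d(GHJMOPW,T)=435/32
iteration 7: select GHJMOPW,T (d=435/32); attach at lengths (435/64, 435/64); label the merged cluster GHJMOPTW
final tree: (((((G:11/2,P:-1/2):101/16,J:43/16):337/32,W:439/32):173/32,(H:-181/24,(M:11/4,O:1/4):277/24):229/32):435/64,T:435/64)
total length: 2285/32

GP,J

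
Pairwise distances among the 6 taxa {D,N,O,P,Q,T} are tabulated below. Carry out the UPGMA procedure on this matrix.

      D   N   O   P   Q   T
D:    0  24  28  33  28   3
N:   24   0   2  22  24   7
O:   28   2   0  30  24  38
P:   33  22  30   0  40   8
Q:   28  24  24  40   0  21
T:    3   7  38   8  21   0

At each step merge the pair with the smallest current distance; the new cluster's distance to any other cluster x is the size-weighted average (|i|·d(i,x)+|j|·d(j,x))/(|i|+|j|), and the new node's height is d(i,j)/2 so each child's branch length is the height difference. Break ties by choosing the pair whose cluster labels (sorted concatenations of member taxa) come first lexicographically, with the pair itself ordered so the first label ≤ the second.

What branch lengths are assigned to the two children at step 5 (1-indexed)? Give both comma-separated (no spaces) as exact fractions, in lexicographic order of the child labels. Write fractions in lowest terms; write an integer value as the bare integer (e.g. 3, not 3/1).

iteration 1: select N,O (d=2); attach at lengths (1, 1); label the merged cluster NO
  updated: d(D,NO)=26, d(NO,P)=26, d(NO,Q)=24, d(NO,T)=45/2
iteration 2: select D,T (d=3); attach at lengths (3/2, 3/2); label the merged cluster DT
  updated: d(DT,NO)=97/4, d(DT,P)=41/2, d(DT,Q)=49/2
iteration 3: select DT,P (d=41/2); attach at lengths (35/4, 41/4); label the merged cluster DPT
  updated: d(DPT,NO)=149/6, d(DPT,Q)=89/3
iteration 4: select NO,Q (d=24); attach at lengths (11, 12); label the merged cluster NOQ
  updated: d(DPT,NOQ)=238/9
iteration 5: select DPT,NOQ (d=238/9); attach at lengths (107/36, 11/9); label the merged cluster DNOPQT
final tree: (((D:3/2,T:3/2):35/4,P:41/4):107/36,((N:1,O:1):11,Q:12):11/9)
total length: 1843/36

107/36,11/9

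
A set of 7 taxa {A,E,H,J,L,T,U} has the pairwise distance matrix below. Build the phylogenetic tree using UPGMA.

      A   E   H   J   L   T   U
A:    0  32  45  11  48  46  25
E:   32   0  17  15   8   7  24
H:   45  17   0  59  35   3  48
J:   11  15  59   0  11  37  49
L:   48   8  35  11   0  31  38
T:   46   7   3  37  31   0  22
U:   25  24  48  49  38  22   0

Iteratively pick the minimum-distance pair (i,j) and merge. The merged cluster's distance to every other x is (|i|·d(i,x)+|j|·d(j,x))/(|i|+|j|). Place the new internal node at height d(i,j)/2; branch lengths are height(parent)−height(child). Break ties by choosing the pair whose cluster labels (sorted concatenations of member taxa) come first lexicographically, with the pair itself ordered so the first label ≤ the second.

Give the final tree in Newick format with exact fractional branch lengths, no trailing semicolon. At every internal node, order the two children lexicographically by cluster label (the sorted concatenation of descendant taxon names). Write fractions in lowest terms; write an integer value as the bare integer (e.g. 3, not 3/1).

((A:11/2,J:11/2):257/20,(((E:4,L:4):29/4,(H:3/2,T:3/2):39/4):21/4,U:33/2):37/20)

step 1: merge (H,T) at d=3; branch lengths H→3/2, T→3/2; new cluster HT
  updated: d(A,HT)=91/2, d(E,HT)=12, d(HT,J)=48, d(HT,L)=33, d(HT,U)=35
step 2: merge (E,L) at d=8; branch lengths E→4, L→4; new cluster EL
  updated: d(A,EL)=40, d(EL,HT)=45/2, d(EL,J)=13, d(EL,U)=31
step 3: merge (A,J) at d=11; branch lengths A→11/2, J→11/2; new cluster AJ
  updated: d(AJ,EL)=53/2, d(AJ,HT)=187/4, d(AJ,U)=37
step 4: merge (EL,HT) at d=45/2; branch lengths EL→29/4, HT→39/4; new cluster EHLT
  updated: d(AJ,EHLT)=293/8, d(EHLT,U)=33
step 5: merge (EHLT,U) at d=33; branch lengths EHLT→21/4, U→33/2; new cluster EHLTU
  updated: d(AJ,EHLTU)=367/10
step 6: merge (AJ,EHLTU) at d=367/10; branch lengths AJ→257/20, EHLTU→37/20; new cluster AEHJLTU
final tree: ((A:11/2,J:11/2):257/20,(((E:4,L:4):29/4,(H:3/2,T:3/2):39/4):21/4,U:33/2):37/20)
total length: 1509/20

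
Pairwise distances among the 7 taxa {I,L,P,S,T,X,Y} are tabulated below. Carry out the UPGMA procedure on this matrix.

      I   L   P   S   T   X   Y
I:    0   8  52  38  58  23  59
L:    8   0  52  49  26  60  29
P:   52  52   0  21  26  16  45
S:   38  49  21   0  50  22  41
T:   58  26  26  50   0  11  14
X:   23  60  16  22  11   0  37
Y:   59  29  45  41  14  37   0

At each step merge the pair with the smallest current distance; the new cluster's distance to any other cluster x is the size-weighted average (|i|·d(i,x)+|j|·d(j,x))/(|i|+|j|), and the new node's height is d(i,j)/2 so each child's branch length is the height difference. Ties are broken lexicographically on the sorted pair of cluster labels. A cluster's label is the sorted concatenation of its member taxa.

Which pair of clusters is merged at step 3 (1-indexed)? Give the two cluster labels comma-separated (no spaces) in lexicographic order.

P,S

iteration 1: select I,L (d=8); attach at lengths (4, 4); label the merged cluster IL
  updated: d(IL,P)=52, d(IL,S)=87/2, d(IL,T)=42, d(IL,X)=83/2, d(IL,Y)=44
iteration 2: select T,X (d=11); attach at lengths (11/2, 11/2); label the merged cluster TX
  updated: d(IL,TX)=167/4, d(P,TX)=21, d(S,TX)=36, d(TX,Y)=51/2
iteration 3: select P,S (d=21); attach at lengths (21/2, 21/2); label the merged cluster PS
  updated: d(IL,PS)=191/4, d(PS,TX)=57/2, d(PS,Y)=43
iteration 4: select TX,Y (d=51/2); attach at lengths (29/4, 51/4); label the merged cluster TXY
  updated: d(IL,TXY)=85/2, d(PS,TXY)=100/3
iteration 5: select PS,TXY (d=100/3); attach at lengths (37/6, 47/12); label the merged cluster PSTXY
  updated: d(IL,PSTXY)=223/5
iteration 6: select IL,PSTXY (d=223/5); attach at lengths (183/10, 169/30); label the merged cluster ILPSTXY
final tree: ((I:4,L:4):183/10,((P:21/2,S:21/2):37/6,((T:11/2,X:11/2):29/4,Y:51/4):47/12):169/30)
total length: 5641/60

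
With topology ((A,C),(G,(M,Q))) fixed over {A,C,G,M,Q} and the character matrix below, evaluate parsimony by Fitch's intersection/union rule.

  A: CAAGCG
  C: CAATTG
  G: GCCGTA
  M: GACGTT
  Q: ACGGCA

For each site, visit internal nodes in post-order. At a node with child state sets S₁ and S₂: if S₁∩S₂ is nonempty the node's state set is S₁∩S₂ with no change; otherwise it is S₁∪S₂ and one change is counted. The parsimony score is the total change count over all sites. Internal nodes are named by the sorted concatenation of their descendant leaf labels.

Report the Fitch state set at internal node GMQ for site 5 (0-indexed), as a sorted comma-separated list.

A

[col 0] AC: children A:{C}, C:{C} ∩→ {C}; cost 0
[col 0] MQ: children M:{G}, Q:{A} ∪→ {A,G}; cost 1
[col 0] GMQ: children G:{G}, MQ:{A,G} ∩→ {G}; cost 0
[col 0] ACGMQ: children AC:{C}, GMQ:{G} ∪→ {C,G}; cost 1
[col 1] AC: children A:{A}, C:{A} ∩→ {A}; cost 0
[col 1] MQ: children M:{A}, Q:{C} ∪→ {A,C}; cost 1
[col 1] GMQ: children G:{C}, MQ:{A,C} ∩→ {C}; cost 0
[col 1] ACGMQ: children AC:{A}, GMQ:{C} ∪→ {A,C}; cost 1
[col 2] AC: children A:{A}, C:{A} ∩→ {A}; cost 0
[col 2] MQ: children M:{C}, Q:{G} ∪→ {C,G}; cost 1
[col 2] GMQ: children G:{C}, MQ:{C,G} ∩→ {C}; cost 0
[col 2] ACGMQ: children AC:{A}, GMQ:{C} ∪→ {A,C}; cost 1
[col 3] AC: children A:{G}, C:{T} ∪→ {G,T}; cost 1
[col 3] MQ: children M:{G}, Q:{G} ∩→ {G}; cost 0
[col 3] GMQ: children G:{G}, MQ:{G} ∩→ {G}; cost 0
[col 3] ACGMQ: children AC:{G,T}, GMQ:{G} ∩→ {G}; cost 0
[col 4] AC: children A:{C}, C:{T} ∪→ {C,T}; cost 1
[col 4] MQ: children M:{T}, Q:{C} ∪→ {C,T}; cost 1
[col 4] GMQ: children G:{T}, MQ:{C,T} ∩→ {T}; cost 0
[col 4] ACGMQ: children AC:{C,T}, GMQ:{T} ∩→ {T}; cost 0
[col 5] AC: children A:{G}, C:{G} ∩→ {G}; cost 0
[col 5] MQ: children M:{T}, Q:{A} ∪→ {A,T}; cost 1
[col 5] GMQ: children G:{A}, MQ:{A,T} ∩→ {A}; cost 0
[col 5] ACGMQ: children AC:{G}, GMQ:{A} ∪→ {A,G}; cost 1
per-site changes: [2, 2, 2, 1, 2, 2]; total = 11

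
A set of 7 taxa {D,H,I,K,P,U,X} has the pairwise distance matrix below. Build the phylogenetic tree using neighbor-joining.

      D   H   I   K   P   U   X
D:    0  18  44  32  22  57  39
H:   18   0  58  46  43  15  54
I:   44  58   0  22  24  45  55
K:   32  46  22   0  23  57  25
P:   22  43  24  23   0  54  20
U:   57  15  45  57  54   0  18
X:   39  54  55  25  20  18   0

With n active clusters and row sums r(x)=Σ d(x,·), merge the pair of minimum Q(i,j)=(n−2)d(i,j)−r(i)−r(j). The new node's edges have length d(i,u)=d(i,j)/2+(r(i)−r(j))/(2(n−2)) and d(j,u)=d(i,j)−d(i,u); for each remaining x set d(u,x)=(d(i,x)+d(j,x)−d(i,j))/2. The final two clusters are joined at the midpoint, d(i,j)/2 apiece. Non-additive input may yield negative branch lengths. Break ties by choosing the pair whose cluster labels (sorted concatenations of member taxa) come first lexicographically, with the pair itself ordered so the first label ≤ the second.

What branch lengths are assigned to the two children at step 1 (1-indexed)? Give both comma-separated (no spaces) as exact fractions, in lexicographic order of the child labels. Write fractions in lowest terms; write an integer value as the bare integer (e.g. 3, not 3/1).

63/10,87/10

step 1: merge (H,U) at d=15, Q=-405; branch lengths H→63/10, U→87/10; new cluster HU
  updated: d(D,HU)=30, d(HU,I)=44, d(HU,K)=44, d(HU,P)=41, d(HU,X)=57/2
step 2: merge (I,K) at d=22, Q=-247; branch lengths I→131/8, K→45/8; new cluster IK
  updated: d(D,IK)=27, d(HU,IK)=33, d(IK,P)=25/2, d(IK,X)=29
step 3: merge (HU,X) at d=57/2, Q=-327/2; branch lengths HU→203/12, X→139/12; new cluster HUX
  updated: d(D,HUX)=81/4, d(HUX,IK)=67/4, d(HUX,P)=65/4
step 4: merge (D,HUX) at d=81/4, Q=-82; branch lengths D→113/8, HUX→49/8; new cluster DHUX
  updated: d(DHUX,IK)=47/4, d(DHUX,P)=9
step 5: merge (DHUX,IK) at d=47/4, Q=-133/4; branch lengths DHUX→33/8, IK→61/8; new cluster DHIKUX
  updated: d(DHIKUX,P)=39/8
step 6: merge (DHIKUX,P) at d=39/8; branch lengths DHIKUX→39/16, P→39/16; new cluster DHIKPUX
final tree: (((D:113/8,((H:63/10,U:87/10):203/12,X:139/12):49/8):33/8,(I:131/8,K:45/8):61/8):39/16,P:39/16)
total length: 819/8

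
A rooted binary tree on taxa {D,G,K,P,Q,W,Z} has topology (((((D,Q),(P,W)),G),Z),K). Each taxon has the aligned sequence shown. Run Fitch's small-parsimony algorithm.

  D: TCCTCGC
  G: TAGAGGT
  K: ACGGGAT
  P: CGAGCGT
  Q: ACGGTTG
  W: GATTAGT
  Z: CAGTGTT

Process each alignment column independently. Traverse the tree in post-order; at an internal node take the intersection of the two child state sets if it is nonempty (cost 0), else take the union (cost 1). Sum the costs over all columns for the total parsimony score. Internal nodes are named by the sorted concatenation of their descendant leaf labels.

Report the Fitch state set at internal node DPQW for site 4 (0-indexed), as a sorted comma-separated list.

C

site 0, node DQ: D={T} ∪ Q={A} → {A,T} (+1)
site 0, node PW: P={C} ∪ W={G} → {C,G} (+1)
site 0, node DPQW: DQ={A,T} ∪ PW={C,G} → {A,C,G,T} (+1)
site 0, node DGPQW: DPQW={A,C,G,T} ∩ G={T} → {T} (+0)
site 0, node DGPQWZ: DGPQW={T} ∪ Z={C} → {C,T} (+1)
site 0, node DGKPQWZ: DGPQWZ={C,T} ∪ K={A} → {A,C,T} (+1)
site 1, node DQ: D={C} ∩ Q={C} → {C} (+0)
site 1, node PW: P={G} ∪ W={A} → {A,G} (+1)
site 1, node DPQW: DQ={C} ∪ PW={A,G} → {A,C,G} (+1)
site 1, node DGPQW: DPQW={A,C,G} ∩ G={A} → {A} (+0)
site 1, node DGPQWZ: DGPQW={A} ∩ Z={A} → {A} (+0)
site 1, node DGKPQWZ: DGPQWZ={A} ∪ K={C} → {A,C} (+1)
site 2, node DQ: D={C} ∪ Q={G} → {C,G} (+1)
site 2, node PW: P={A} ∪ W={T} → {A,T} (+1)
site 2, node DPQW: DQ={C,G} ∪ PW={A,T} → {A,C,G,T} (+1)
site 2, node DGPQW: DPQW={A,C,G,T} ∩ G={G} → {G} (+0)
site 2, node DGPQWZ: DGPQW={G} ∩ Z={G} → {G} (+0)
site 2, node DGKPQWZ: DGPQWZ={G} ∩ K={G} → {G} (+0)
site 3, node DQ: D={T} ∪ Q={G} → {G,T} (+1)
site 3, node PW: P={G} ∪ W={T} → {G,T} (+1)
site 3, node DPQW: DQ={G,T} ∩ PW={G,T} → {G,T} (+0)
site 3, node DGPQW: DPQW={G,T} ∪ G={A} → {A,G,T} (+1)
site 3, node DGPQWZ: DGPQW={A,G,T} ∩ Z={T} → {T} (+0)
site 3, node DGKPQWZ: DGPQWZ={T} ∪ K={G} → {G,T} (+1)
site 4, node DQ: D={C} ∪ Q={T} → {C,T} (+1)
site 4, node PW: P={C} ∪ W={A} → {A,C} (+1)
site 4, node DPQW: DQ={C,T} ∩ PW={A,C} → {C} (+0)
site 4, node DGPQW: DPQW={C} ∪ G={G} → {C,G} (+1)
site 4, node DGPQWZ: DGPQW={C,G} ∩ Z={G} → {G} (+0)
site 4, node DGKPQWZ: DGPQWZ={G} ∩ K={G} → {G} (+0)
site 5, node DQ: D={G} ∪ Q={T} → {G,T} (+1)
site 5, node PW: P={G} ∩ W={G} → {G} (+0)
site 5, node DPQW: DQ={G,T} ∩ PW={G} → {G} (+0)
site 5, node DGPQW: DPQW={G} ∩ G={G} → {G} (+0)
site 5, node DGPQWZ: DGPQW={G} ∪ Z={T} → {G,T} (+1)
site 5, node DGKPQWZ: DGPQWZ={G,T} ∪ K={A} → {A,G,T} (+1)
site 6, node DQ: D={C} ∪ Q={G} → {C,G} (+1)
site 6, node PW: P={T} ∩ W={T} → {T} (+0)
site 6, node DPQW: DQ={C,G} ∪ PW={T} → {C,G,T} (+1)
site 6, node DGPQW: DPQW={C,G,T} ∩ G={T} → {T} (+0)
site 6, node DGPQWZ: DGPQW={T} ∩ Z={T} → {T} (+0)
site 6, node DGKPQWZ: DGPQWZ={T} ∩ K={T} → {T} (+0)
per-site changes: [5, 3, 3, 4, 3, 3, 2]; total = 23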